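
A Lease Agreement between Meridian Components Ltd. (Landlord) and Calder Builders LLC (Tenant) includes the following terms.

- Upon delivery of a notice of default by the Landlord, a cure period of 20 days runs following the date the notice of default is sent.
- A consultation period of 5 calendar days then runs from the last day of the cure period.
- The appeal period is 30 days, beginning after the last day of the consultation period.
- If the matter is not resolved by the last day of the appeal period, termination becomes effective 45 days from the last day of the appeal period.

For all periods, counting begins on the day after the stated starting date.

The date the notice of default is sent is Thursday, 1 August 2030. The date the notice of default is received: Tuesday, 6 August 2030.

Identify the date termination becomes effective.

9 November 2030

The last day of the cure period: 20 calendar days after 1 August 2030 is 21 August 2030.
Adding 5 calendar days to 21 August 2030 gives 26 August 2030, which is the last day of the consultation period.
Adding 30 calendar days to 26 August 2030 gives 25 September 2030, which is the last day of the appeal period.
The date termination becomes effective: 45 calendar days after 25 September 2030 is 9 November 2030.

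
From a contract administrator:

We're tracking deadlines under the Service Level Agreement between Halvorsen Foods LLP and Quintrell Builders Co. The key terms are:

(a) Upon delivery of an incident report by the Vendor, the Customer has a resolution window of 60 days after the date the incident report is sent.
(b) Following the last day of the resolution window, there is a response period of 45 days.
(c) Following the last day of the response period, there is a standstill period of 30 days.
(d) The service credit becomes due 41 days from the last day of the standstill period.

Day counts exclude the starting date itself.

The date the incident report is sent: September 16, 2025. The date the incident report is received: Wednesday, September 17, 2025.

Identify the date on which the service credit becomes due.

The last day of the resolution window: September 16, 2025 + 60 days = November 15, 2025.
The last day of the response period: 45 calendar days after November 15, 2025 is December 30, 2025.
The last day of the standstill period: 30 calendar days after December 30, 2025 is January 29, 2026.
Adding 41 calendar days to January 29, 2026 gives March 11, 2026, which is the date on which the service credit becomes due.

March 11, 2026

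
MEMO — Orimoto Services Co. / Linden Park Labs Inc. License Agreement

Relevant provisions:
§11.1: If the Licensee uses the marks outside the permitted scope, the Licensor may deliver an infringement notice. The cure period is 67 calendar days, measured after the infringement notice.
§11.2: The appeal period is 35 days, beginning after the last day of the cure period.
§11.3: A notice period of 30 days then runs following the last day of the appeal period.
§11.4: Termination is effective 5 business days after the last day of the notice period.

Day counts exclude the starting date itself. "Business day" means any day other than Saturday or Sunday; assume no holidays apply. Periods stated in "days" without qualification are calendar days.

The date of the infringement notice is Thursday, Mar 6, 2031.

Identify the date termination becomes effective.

Jul 23, 2031

Adding 67 calendar days to Mar 6, 2031 gives May 12, 2031, which is the last day of the cure period.
The last day of the appeal period: May 12, 2031 + 35 days = Jun 16, 2031.
Adding 30 calendar days to Jun 16, 2031 gives Jul 16, 2031, which is the last day of the notice period.
The date termination becomes effective: 5 business days after Wednesday, Jul 16, 2031, skipping weekends — Jul 17, Jul 18, Jul 21, Jul 22, Jul 23 — lands on Wednesday, Jul 23, 2031.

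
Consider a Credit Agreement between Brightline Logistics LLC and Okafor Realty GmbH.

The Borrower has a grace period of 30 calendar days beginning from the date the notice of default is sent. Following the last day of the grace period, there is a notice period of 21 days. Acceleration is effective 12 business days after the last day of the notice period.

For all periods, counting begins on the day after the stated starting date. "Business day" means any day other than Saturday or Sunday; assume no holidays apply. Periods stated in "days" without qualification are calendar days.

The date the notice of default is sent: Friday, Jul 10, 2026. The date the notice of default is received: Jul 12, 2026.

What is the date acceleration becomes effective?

The last day of the grace period: Jul 10, 2026 + 30 days = Aug 9, 2026.
The last day of the notice period: Aug 9, 2026 + 21 days = Aug 30, 2026.
The date acceleration becomes effective: 12 business days after Sunday, Aug 30, 2026, skipping weekends — Aug 31, Sep 1, Sep 2, Sep 3, …, Sep 11, Sep 14, Sep 15 — lands on Tuesday, Sep 15, 2026.

Sep 15, 2026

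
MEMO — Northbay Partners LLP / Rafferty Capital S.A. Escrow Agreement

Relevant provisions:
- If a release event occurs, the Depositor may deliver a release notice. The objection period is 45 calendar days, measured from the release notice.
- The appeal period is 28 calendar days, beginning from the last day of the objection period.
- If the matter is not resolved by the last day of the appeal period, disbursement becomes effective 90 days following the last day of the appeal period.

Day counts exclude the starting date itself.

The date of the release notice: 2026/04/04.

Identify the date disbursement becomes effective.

Adding 45 calendar days to 2026/04/04 gives 2026/05/19, which is the last day of the objection period.
The last day of the appeal period: 2026/05/19 + 28 days = 2026/06/16.
The date disbursement becomes effective: 2026/06/16 + 90 days = 2026/09/14.

2026/09/14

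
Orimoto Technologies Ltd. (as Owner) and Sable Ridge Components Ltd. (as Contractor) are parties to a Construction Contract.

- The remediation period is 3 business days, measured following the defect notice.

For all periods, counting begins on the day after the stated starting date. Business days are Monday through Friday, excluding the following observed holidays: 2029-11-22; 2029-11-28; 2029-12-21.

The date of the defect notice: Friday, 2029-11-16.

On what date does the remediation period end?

2029-11-21

From Friday, 2029-11-16, 3 business days (Nov 19, Nov 20, Nov 21, skipping weekends) brings us to Wednesday, 2029-11-21, which is the last day of the remediation period.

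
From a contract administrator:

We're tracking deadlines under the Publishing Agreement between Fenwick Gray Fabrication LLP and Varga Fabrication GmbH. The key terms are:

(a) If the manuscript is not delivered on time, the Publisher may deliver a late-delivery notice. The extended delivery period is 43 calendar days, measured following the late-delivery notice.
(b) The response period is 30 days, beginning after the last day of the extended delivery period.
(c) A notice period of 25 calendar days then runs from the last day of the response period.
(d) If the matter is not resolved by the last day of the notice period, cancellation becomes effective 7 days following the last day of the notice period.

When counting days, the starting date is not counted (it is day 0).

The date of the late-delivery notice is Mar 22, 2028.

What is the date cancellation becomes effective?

Jul 5, 2028

The last day of the extended delivery period: Mar 22, 2028 + 43 days = May 4, 2028.
The last day of the response period: May 4, 2028 + 30 days = Jun 3, 2028.
The last day of the notice period: 25 calendar days after Jun 3, 2028 is Jun 28, 2028.
The date cancellation becomes effective: Jun 28, 2028 + 7 days = Jul 5, 2028.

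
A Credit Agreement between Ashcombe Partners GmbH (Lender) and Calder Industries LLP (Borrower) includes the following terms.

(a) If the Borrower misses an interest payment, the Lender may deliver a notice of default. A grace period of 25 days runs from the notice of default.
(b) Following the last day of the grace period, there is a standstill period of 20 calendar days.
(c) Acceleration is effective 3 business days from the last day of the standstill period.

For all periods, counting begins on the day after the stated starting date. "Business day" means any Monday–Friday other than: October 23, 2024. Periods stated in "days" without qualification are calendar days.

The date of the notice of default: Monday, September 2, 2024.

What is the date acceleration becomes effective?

Adding 25 calendar days to September 2, 2024 gives September 27, 2024, which is the last day of the grace period.
The last day of the standstill period: 20 calendar days after September 27, 2024 is October 17, 2024.
From Thursday, October 17, 2024, 3 business days (Oct 18, Oct 21, Oct 22, skipping weekends) brings us to Tuesday, October 22, 2024, which is the date acceleration becomes effective.

October 22, 2024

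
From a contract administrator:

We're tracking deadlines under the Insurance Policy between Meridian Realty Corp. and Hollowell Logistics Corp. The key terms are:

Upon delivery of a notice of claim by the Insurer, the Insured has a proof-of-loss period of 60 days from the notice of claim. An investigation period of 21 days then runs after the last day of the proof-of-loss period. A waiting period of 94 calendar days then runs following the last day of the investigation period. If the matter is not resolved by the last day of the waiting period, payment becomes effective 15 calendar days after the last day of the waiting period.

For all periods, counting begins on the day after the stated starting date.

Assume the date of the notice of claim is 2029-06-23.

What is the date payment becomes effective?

The last day of the proof-of-loss period: 2029-06-23 + 60 days = 2029-08-22.
Adding 21 calendar days to 2029-08-22 gives 2029-09-12, which is the last day of the investigation period.
The last day of the waiting period: 2029-09-12 + 94 days = 2029-12-15.
The date payment becomes effective: 15 calendar days after 2029-12-15 is 2029-12-30.

2029-12-30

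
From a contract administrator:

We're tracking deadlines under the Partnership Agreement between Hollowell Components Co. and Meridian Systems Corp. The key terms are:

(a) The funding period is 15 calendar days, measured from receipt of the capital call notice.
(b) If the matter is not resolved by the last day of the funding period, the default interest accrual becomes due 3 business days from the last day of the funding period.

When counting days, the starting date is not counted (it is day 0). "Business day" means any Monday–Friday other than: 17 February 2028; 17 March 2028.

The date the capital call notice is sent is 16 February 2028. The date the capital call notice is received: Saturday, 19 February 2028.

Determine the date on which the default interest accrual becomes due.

8 March 2028

The last day of the funding period: 15 calendar days after 19 February 2028 is 5 March 2028.
From Sunday, 5 March 2028, 3 business days (Mar 6, Mar 7, Mar 8, skipping weekends) brings us to Wednesday, 8 March 2028, which is the date on which the default interest accrual becomes due.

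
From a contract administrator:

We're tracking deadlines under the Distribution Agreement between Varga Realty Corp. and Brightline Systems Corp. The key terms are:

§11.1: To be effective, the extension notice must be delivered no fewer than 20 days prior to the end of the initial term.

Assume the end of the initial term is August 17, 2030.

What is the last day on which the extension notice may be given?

August 17, 2030 minus 20 days is July 28, 2030.

July 28, 2030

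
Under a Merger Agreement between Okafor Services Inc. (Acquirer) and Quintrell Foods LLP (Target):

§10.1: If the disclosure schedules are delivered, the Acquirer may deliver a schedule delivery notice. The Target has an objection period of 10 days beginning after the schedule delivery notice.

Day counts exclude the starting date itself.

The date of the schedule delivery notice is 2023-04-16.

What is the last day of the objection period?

Adding 10 calendar days to 2023-04-16 gives 2023-04-26, which is the last day of the objection period.

2023-04-26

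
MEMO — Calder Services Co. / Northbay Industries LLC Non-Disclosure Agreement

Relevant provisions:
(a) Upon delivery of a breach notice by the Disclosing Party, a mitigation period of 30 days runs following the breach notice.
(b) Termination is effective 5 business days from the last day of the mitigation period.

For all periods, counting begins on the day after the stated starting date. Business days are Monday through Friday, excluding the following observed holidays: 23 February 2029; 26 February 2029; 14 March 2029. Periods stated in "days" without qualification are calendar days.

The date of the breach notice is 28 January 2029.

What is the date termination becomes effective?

Adding 30 calendar days to 28 January 2029 gives 27 February 2029, which is the last day of the mitigation period.
The date termination becomes effective: 5 business days after Tuesday, 27 February 2029, skipping weekends — Feb 28, Mar 1, Mar 2, Mar 5, Mar 6 — lands on Tuesday, 6 March 2029.

6 March 2029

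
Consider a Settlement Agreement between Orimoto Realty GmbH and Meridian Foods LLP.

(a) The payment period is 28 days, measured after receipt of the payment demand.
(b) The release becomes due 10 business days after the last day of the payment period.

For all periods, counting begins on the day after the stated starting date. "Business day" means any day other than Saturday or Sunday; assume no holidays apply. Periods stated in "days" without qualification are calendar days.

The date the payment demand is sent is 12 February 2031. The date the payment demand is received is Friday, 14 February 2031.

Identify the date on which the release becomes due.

The last day of the payment period: 28 calendar days after 14 February 2031 is 14 March 2031.
The date on which the release becomes due: counting 10 business days from Friday, 14 March 2031 (Mar 17, Mar 18, Mar 19, Mar 20, Mar 21, Mar 24, Mar 25, Mar 26, Mar 27, Mar 28, skipping weekends) reaches Friday, 28 March 2031.

28 March 2031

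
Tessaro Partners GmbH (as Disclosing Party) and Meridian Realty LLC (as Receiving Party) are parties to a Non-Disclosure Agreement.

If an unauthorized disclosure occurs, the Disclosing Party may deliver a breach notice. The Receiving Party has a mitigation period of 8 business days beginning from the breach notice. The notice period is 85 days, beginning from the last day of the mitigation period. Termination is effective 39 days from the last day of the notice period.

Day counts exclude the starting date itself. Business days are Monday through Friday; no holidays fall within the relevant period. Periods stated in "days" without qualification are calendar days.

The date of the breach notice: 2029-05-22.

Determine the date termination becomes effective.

2029-10-03

The last day of the mitigation period: counting 8 business days from Tuesday, 2029-05-22 (May 23, May 24, May 25, May 28, May 29, May 30, May 31, Jun 1, skipping weekends) reaches Friday, 2029-06-01.
The last day of the notice period: 2029-06-01 + 85 days = 2029-08-25.
Adding 39 calendar days to 2029-08-25 gives 2029-10-03, which is the date termination becomes effective.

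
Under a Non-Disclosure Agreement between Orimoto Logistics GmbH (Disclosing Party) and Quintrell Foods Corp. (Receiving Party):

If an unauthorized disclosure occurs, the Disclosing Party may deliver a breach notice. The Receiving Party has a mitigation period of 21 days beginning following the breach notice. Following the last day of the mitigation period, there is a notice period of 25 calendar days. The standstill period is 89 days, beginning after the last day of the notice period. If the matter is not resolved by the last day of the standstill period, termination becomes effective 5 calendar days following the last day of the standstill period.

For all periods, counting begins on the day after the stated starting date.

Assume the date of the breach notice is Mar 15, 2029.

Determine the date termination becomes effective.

Aug 2, 2029

Adding 21 calendar days to Mar 15, 2029 gives Apr 5, 2029, which is the last day of the mitigation period.
Adding 25 calendar days to Apr 5, 2029 gives Apr 30, 2029, which is the last day of the notice period.
The last day of the standstill period: Apr 30, 2029 + 89 days = Jul 28, 2029.
The date termination becomes effective: 5 calendar days after Jul 28, 2029 is Aug 2, 2029.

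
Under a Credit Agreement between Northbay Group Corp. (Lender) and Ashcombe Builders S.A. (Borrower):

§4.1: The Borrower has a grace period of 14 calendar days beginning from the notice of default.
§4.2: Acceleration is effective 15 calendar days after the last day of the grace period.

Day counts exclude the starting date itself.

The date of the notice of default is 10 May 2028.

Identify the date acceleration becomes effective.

Adding 14 calendar days to 10 May 2028 gives 24 May 2028, which is the last day of the grace period.
The date acceleration becomes effective: 15 calendar days after 24 May 2028 is 8 June 2028.

8 June 2028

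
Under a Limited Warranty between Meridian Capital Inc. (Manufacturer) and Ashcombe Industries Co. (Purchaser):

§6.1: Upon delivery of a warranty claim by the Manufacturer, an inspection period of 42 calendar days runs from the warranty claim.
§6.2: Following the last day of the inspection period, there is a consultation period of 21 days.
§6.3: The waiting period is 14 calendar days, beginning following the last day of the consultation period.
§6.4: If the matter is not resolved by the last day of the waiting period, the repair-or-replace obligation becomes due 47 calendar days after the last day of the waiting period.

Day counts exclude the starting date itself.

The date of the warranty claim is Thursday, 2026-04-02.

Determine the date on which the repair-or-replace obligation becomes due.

2026-08-04

Adding 42 calendar days to 2026-04-02 gives 2026-05-14, which is the last day of the inspection period.
The last day of the consultation period: 2026-05-14 + 21 days = 2026-06-04.
The last day of the waiting period: 14 calendar days after 2026-06-04 is 2026-06-18.
Adding 47 calendar days to 2026-06-18 gives 2026-08-04, which is the date on which the repair-or-replace obligation becomes due.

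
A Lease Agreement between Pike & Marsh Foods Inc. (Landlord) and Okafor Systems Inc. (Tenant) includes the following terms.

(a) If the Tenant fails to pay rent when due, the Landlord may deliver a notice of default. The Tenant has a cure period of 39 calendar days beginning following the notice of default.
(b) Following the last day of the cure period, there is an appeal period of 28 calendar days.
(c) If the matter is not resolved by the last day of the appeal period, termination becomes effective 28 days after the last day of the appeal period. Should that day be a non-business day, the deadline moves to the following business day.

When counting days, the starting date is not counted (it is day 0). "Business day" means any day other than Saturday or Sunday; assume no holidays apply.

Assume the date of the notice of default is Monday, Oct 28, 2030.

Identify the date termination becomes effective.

The last day of the cure period: Oct 28, 2030 + 39 days = Dec 6, 2030.
Adding 28 calendar days to Dec 6, 2030 gives Jan 3, 2031, which is the last day of the appeal period.
Adding 28 calendar days to Jan 3, 2031 gives Jan 31, 2031, which is the date termination becomes effective. Jan 31, 2031 is a Friday, so no roll-forward applies.

Jan 31, 2031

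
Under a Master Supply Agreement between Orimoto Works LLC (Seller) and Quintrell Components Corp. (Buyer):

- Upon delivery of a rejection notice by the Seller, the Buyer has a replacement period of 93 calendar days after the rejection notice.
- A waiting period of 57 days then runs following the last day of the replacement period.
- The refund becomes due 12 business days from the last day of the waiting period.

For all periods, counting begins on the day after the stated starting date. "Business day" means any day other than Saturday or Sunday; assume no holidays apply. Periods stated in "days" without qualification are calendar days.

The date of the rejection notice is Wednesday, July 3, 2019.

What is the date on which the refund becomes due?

The last day of the replacement period: July 3, 2019 + 93 days = October 4, 2019.
The last day of the waiting period: October 4, 2019 + 57 days = November 30, 2019.
From Saturday, November 30, 2019, 12 business days (Dec 2, Dec 3, Dec 4, Dec 5, …, Dec 13, Dec 16, Dec 17, skipping weekends) brings us to Tuesday, December 17, 2019, which is the date on which the refund becomes due.

December 17, 2019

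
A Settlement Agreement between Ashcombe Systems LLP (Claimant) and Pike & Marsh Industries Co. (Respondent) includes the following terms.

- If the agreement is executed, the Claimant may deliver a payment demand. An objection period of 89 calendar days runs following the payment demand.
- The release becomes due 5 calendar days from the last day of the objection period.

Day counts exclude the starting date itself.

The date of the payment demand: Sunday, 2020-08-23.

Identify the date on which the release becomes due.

2020-11-25

The last day of the objection period: 89 calendar days after 2020-08-23 is 2020-11-20.
The date on which the release becomes due: 5 calendar days after 2020-11-20 is 2020-11-25.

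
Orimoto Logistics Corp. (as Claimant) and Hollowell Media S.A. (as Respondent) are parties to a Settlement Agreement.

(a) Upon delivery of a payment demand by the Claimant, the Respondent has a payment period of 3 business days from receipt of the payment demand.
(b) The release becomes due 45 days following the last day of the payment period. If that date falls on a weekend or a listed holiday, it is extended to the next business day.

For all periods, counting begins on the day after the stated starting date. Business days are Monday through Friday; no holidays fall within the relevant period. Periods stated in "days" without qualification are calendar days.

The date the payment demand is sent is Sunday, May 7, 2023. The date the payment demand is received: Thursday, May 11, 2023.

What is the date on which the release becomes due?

June 30, 2023

From Thursday, May 11, 2023, 3 business days (May 12, May 15, May 16, skipping weekends) brings us to Tuesday, May 16, 2023, which is the last day of the payment period.
The date on which the release becomes due: May 16, 2023 + 45 days = June 30, 2023. June 30, 2023 is a Friday, so no roll-forward applies.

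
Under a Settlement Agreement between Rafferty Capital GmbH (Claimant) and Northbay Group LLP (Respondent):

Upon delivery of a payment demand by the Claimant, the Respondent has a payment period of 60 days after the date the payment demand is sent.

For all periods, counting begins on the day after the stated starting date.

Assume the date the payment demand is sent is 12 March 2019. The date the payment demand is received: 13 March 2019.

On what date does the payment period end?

11 May 2019

The last day of the payment period: 60 calendar days after 12 March 2019 is 11 May 2019.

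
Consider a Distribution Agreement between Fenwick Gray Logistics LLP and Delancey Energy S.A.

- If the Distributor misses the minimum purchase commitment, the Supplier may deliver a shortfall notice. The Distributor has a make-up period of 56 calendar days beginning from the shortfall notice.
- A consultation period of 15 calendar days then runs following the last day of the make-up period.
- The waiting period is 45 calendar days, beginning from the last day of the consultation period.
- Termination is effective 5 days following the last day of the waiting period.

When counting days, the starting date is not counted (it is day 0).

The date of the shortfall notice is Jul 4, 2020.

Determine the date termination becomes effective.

Nov 2, 2020

The last day of the make-up period: 56 calendar days after Jul 4, 2020 is Aug 29, 2020.
The last day of the consultation period: 15 calendar days after Aug 29, 2020 is Sep 13, 2020.
The last day of the waiting period: Sep 13, 2020 + 45 days = Oct 28, 2020.
Adding 5 calendar days to Oct 28, 2020 gives Nov 2, 2020, which is the date termination becomes effective.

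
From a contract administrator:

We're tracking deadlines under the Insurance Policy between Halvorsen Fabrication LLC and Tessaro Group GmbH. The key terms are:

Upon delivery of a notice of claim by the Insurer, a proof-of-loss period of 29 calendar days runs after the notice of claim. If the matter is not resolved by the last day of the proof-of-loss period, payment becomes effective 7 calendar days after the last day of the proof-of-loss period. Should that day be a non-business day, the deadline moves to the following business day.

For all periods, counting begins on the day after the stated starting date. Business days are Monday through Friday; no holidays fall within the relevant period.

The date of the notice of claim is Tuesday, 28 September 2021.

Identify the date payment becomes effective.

3 November 2021

The last day of the proof-of-loss period: 29 calendar days after 28 September 2021 is 27 October 2021.
Adding 7 calendar days to 27 October 2021 gives 3 November 2021, which is the date payment becomes effective. 3 November 2021 is a Wednesday, so no roll-forward applies.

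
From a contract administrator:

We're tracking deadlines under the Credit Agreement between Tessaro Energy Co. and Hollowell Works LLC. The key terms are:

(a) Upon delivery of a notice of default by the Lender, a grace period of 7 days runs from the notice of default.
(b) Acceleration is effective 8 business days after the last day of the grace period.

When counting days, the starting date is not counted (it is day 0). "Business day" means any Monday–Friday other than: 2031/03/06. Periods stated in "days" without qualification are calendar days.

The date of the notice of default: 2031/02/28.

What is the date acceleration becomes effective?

2031/03/19

Adding 7 calendar days to 2031/02/28 gives 2031/03/07, which is the last day of the grace period.
From Friday, 2031/03/07, 8 business days (Mar 10, Mar 11, Mar 12, Mar 13, Mar 14, Mar 17, Mar 18, Mar 19, skipping weekends) brings us to Wednesday, 2031/03/19, which is the date acceleration becomes effective.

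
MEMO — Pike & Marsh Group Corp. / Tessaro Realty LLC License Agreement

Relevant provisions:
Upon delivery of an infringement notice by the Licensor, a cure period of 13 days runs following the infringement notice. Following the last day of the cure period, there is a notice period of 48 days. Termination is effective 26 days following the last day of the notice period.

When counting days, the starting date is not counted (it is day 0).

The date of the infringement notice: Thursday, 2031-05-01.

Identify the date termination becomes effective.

2031-07-27

Adding 13 calendar days to 2031-05-01 gives 2031-05-14, which is the last day of the cure period.
The last day of the notice period: 2031-05-14 + 48 days = 2031-07-01.
The date termination becomes effective: 2031-07-01 + 26 days = 2031-07-27.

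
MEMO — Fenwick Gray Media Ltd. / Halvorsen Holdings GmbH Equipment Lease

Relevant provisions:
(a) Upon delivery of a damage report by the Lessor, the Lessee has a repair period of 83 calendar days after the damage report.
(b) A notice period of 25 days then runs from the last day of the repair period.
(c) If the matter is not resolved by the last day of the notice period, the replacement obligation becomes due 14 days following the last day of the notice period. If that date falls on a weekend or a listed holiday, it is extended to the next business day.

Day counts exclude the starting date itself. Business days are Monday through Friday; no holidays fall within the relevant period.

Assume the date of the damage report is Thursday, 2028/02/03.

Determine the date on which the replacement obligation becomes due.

2028/06/05

Adding 83 calendar days to 2028/02/03 gives 2028/04/26, which is the last day of the repair period.
The last day of the notice period: 2028/04/26 + 25 days = 2028/05/21.
Adding 14 calendar days to 2028/05/21 gives 2028/06/04, which is the date on which the replacement obligation becomes due. That falls on a Sunday, so it rolls to the next business day, Monday, 2028/06/05.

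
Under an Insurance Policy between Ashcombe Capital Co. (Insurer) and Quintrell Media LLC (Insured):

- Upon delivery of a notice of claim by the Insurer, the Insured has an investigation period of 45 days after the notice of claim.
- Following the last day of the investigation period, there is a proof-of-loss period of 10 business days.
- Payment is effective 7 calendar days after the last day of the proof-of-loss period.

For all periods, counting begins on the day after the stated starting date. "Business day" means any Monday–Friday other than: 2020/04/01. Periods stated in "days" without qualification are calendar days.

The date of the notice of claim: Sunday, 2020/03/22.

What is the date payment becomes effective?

2020/05/27

The last day of the investigation period: 45 calendar days after 2020/03/22 is 2020/05/06.
The last day of the proof-of-loss period: counting 10 business days from Wednesday, 2020/05/06 (May 7, May 8, May 11, May 12, May 13, May 14, May 15, May 18, May 19, May 20, skipping weekends) reaches Wednesday, 2020/05/20.
Adding 7 calendar days to 2020/05/20 gives 2020/05/27, which is the date payment becomes effective.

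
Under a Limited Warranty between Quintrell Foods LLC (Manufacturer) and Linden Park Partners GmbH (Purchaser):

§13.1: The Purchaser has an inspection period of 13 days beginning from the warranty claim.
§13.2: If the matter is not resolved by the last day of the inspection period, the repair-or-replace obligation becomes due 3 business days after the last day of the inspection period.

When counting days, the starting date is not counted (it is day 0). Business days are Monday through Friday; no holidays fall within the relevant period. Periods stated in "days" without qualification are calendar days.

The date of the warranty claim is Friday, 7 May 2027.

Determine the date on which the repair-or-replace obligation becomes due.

25 May 2027

The last day of the inspection period: 13 calendar days after 7 May 2027 is 20 May 2027.
From Thursday, 20 May 2027, 3 business days (May 21, May 24, May 25, skipping weekends) brings us to Tuesday, 25 May 2027, which is the date on which the repair-or-replace obligation becomes due.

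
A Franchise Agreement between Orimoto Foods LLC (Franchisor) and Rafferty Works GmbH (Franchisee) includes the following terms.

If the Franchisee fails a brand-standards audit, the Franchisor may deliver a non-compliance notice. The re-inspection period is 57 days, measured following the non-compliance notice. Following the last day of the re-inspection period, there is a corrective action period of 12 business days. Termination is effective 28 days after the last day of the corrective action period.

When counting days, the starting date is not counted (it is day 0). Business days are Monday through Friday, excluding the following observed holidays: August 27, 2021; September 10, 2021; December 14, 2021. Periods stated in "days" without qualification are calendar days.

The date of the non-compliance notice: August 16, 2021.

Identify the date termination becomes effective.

The last day of the re-inspection period: 57 calendar days after August 16, 2021 is October 12, 2021.
From Tuesday, October 12, 2021, 12 business days (Oct 13, Oct 14, Oct 15, Oct 18, …, Oct 26, Oct 27, Oct 28, skipping weekends) brings us to Thursday, October 28, 2021, which is the last day of the corrective action period.
The date termination becomes effective: 28 calendar days after October 28, 2021 is November 25, 2021.

November 25, 2021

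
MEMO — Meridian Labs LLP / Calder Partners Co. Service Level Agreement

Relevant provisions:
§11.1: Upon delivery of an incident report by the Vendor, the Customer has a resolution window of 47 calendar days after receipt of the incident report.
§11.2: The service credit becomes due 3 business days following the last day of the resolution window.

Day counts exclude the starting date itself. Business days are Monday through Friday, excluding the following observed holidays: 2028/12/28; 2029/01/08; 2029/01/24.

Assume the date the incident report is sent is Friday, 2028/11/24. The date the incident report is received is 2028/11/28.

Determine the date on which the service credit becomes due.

2029/01/17

The last day of the resolution window: 47 calendar days after 2028/11/28 is 2029/01/14.
The date on which the service credit becomes due: counting 3 business days from Sunday, 2029/01/14 (Jan 15, Jan 16, Jan 17, skipping weekends) reaches Wednesday, 2029/01/17.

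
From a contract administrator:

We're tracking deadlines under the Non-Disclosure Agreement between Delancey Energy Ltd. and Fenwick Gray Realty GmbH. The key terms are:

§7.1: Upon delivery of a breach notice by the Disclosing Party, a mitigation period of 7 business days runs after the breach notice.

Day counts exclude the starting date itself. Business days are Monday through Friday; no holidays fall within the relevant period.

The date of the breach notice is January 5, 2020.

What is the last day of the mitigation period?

The last day of the mitigation period: 7 business days after Sunday, January 5, 2020, skipping weekends — Jan 6, Jan 7, Jan 8, Jan 9, Jan 10, Jan 13, Jan 14 — lands on Tuesday, January 14, 2020.

January 14, 2020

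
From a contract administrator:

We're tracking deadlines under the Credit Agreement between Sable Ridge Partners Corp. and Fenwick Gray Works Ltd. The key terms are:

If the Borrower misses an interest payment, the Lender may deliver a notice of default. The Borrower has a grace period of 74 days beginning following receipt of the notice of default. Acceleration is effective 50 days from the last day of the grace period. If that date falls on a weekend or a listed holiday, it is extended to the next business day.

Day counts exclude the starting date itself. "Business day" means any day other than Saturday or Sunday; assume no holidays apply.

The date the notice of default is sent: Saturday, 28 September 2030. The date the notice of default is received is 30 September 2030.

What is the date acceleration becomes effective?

3 February 2031

The last day of the grace period: 74 calendar days after 30 September 2030 is 13 December 2030.
The date acceleration becomes effective: 13 December 2030 + 50 days = 1 February 2031. That falls on a Saturday, so it rolls to the next business day, Monday, 3 February 2031.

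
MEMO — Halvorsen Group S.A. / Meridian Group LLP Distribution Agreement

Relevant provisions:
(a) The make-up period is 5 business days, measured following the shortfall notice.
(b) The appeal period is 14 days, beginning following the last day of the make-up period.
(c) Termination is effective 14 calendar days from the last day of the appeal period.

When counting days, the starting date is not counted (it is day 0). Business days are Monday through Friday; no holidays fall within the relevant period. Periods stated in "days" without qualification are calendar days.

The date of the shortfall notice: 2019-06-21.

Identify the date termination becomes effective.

The last day of the make-up period: 5 business days after Friday, 2019-06-21, skipping weekends — Jun 24, Jun 25, Jun 26, Jun 27, Jun 28 — lands on Friday, 2019-06-28.
The last day of the appeal period: 2019-06-28 + 14 days = 2019-07-12.
The date termination becomes effective: 14 calendar days after 2019-07-12 is 2019-07-26.

2019-07-26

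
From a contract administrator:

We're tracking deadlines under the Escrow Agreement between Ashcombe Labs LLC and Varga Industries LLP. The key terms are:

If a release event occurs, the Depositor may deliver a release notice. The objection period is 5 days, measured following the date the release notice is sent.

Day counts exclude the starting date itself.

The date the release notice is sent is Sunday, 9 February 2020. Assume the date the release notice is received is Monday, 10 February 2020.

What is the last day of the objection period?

The last day of the objection period: 9 February 2020 + 5 days = 14 February 2020.

14 February 2020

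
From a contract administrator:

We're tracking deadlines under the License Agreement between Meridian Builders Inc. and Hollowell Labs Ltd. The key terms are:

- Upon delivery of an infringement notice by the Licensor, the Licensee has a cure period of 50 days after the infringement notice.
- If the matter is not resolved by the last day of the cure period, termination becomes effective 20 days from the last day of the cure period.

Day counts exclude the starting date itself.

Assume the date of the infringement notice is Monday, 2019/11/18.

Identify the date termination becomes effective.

The last day of the cure period: 50 calendar days after 2019/11/18 is 2020/01/07.
The date termination becomes effective: 2020/01/07 + 20 days = 2020/01/27.

2020/01/27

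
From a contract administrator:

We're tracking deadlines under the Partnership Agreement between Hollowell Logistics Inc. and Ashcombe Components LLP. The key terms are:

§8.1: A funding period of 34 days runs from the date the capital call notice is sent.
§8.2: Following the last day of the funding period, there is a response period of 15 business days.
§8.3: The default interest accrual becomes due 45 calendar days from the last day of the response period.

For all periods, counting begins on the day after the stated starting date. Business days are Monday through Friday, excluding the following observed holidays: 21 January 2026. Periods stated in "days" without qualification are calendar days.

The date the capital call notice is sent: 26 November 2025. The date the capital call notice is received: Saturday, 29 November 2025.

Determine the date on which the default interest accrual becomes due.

6 March 2026

The last day of the funding period: 26 November 2025 + 34 days = 30 December 2025.
From Tuesday, 30 December 2025, 15 business days (Dec 31, Jan 1, Jan 2, Jan 5, …, Jan 16, Jan 19, Jan 20, skipping weekends) brings us to Tuesday, 20 January 2026, which is the last day of the response period.
Adding 45 calendar days to 20 January 2026 gives 6 March 2026, which is the date on which the default interest accrual becomes due.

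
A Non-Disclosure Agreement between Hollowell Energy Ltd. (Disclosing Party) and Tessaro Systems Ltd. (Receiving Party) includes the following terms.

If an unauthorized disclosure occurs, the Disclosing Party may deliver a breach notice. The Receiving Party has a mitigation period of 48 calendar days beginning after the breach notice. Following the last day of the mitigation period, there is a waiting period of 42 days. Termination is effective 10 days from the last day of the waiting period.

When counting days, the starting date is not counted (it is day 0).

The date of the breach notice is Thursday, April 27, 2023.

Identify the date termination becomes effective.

August 5, 2023

The last day of the mitigation period: 48 calendar days after April 27, 2023 is June 14, 2023.
Adding 42 calendar days to June 14, 2023 gives July 26, 2023, which is the last day of the waiting period.
The date termination becomes effective: 10 calendar days after July 26, 2023 is August 5, 2023.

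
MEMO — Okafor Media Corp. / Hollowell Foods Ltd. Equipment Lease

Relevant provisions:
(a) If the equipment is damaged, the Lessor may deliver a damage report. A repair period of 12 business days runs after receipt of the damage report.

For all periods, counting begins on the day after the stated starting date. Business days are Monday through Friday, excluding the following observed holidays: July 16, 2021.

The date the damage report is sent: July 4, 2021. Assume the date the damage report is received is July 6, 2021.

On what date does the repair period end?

The last day of the repair period: counting 12 business days from Tuesday, July 6, 2021 (Jul 7, Jul 8, Jul 9, Jul 12, …, Jul 21, Jul 22, Jul 23, skipping weekends and the listed holiday on Jul 16) reaches Friday, July 23, 2021.

July 23, 2021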